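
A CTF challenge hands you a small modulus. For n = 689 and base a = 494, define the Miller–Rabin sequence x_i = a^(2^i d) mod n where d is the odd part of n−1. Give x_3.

n − 1 = 688 = 2^4 · 43, so s = 4 and d = 43.
x_0 = 494^43 mod 689 = 325.
x_1 = 325^2 mod 689 = 208.
x_2 = 208^2 mod 689 = 546.
x_3 = 546^2 mod 689 = 468.

468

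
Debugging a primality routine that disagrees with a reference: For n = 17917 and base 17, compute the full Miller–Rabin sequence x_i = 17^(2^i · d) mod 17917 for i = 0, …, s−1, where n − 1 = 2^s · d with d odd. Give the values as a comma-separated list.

6220, 5597

n − 1 = 17916 = 2^2 · 4479, so s = 2 and d = 4479.
x_0 = 17^4479 mod 17917 = 6220.
x_1 = 6220^2 mod 17917 = 5597.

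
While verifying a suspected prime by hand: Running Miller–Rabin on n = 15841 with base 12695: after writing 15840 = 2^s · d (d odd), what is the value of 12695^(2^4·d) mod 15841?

n − 1 = 15840 = 2^5 · 495, so s = 5 and d = 495.
Repeated squaring mod 15841: 12695^1 ≡ 12695, 12695^2 ≡ 12532, 12695^4 ≡ 3350, 12695^8 ≡ 7072, 12695^16 ≡ 3147, 12695^32 ≡ 2984, 12695^64 ≡ 1614, 12695^128 ≡ 7072, 12695^256 ≡ 3147.
495 = 256 + 128 + 64 + 32 + 8 + 4 + 2 + 1, so 12695^495 ≡ 3147·7072·1614·2984·7072·3350·12532·12695 ≡ 10417 (mod 15841).
x_0 = 10417.
x_1 = 10417^2 mod 15841 = 3039.
x_2 = 3039^2 mod 15841 = 218.
x_3 = 218^2 mod 15841 = 1.
x_4 = 1^2 mod 15841 = 1.

1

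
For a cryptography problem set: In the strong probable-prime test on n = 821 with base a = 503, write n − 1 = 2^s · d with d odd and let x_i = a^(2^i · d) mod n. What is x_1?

820

n − 1 = 820 = 2^2 · 205, so s = 2 and d = 205.
Repeated squaring mod 821: 503^1 ≡ 503, 503^2 ≡ 141, 503^4 ≡ 177, 503^8 ≡ 131, 503^16 ≡ 741, 503^32 ≡ 653, 503^64 ≡ 310, 503^128 ≡ 43.
205 = 128 + 64 + 8 + 4 + 1, so 503^205 ≡ 43·310·131·177·503 ≡ 526 (mod 821).
x_0 = 526.
x_1 = 526^2 mod 821 = 820.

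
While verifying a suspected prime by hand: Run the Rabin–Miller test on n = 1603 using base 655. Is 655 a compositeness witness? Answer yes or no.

yes

n − 1 = 1602 = 2^1 · 801, so s = 1 and d = 801.
x_0 = 655^801 mod 1603 = 708.
x_0 ∉ {1, 1602} and s = 1, so 655 is a Miller–Rabin witness and 1603 is composite.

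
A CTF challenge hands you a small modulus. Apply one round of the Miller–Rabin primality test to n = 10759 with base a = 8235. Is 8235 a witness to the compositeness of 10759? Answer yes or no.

n − 1 = 10758 = 2^1 · 5379, so s = 1 and d = 5379.
x_0 = 8235^5379 mod 10759 = 9134.
x_0 ∉ {1, 10758} and s = 1, so 8235 is a Miller–Rabin witness and 10759 is composite.

yes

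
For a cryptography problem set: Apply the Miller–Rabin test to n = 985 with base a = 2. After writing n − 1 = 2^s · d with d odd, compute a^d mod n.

578

n − 1 = 984 = 2^3 · 123, so s = 3 and d = 123.
Repeated squaring mod 985: 2^1 ≡ 2, 2^2 ≡ 4, 2^4 ≡ 16, 2^8 ≡ 256, 2^16 ≡ 526, 2^32 ≡ 876, 2^64 ≡ 61.
123 = 64 + 32 + 16 + 8 + 2 + 1, so 2^123 ≡ 61·876·526·256·4·2 ≡ 578 (mod 985).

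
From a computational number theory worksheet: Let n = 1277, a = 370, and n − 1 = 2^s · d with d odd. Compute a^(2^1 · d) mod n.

n − 1 = 1276 = 2^2 · 319, so s = 2 and d = 319.
By repeated squaring, 370^319 ≡ 1164 (mod 1277).
x_0 = 1164.
x_1 = 1164^2 mod 1277 = 1276.

1276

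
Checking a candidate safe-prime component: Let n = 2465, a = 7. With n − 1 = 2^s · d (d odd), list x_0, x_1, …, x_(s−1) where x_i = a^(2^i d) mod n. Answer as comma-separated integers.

2437, 784, 871, 1886, 1

n − 1 = 2464 = 2^5 · 77, so s = 5 and d = 77.
x_0 = 7^77 mod 2465 = 2437.
x_1 = 2437^2 mod 2465 = 784.
x_2 = 784^2 mod 2465 = 871.
x_3 = 871^2 mod 2465 = 1886.
x_4 = 1886^2 mod 2465 = 1.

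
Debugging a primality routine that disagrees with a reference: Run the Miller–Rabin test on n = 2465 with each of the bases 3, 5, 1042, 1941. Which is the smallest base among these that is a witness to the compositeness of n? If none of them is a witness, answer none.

3

n − 1 = 2464 = 2^5 · 77, so s = 5 and d = 77.
Base 3: x_0 = 3^77 mod 2465 = 2018. x_0 is neither 1 nor 2464, so continue squaring. x_1 = 2018^2 mod 2465 = 144. x_2 = 144^2 mod 2465 = 1016. x_3 = 1016^2 mod 2465 = 1886. x_4 = 1886^2 mod 2465 = 1. x_4 = 1 but x_3 ≠ ±1, a nontrivial square root of 1 — 3 is a witness and 2465 is composite.
Base 5: x_0 = 5^77 mod 2465 = 2145. x_0 is neither 1 nor 2464, so continue squaring. x_1 = 2145^2 mod 2465 = 1335. x_2 = 1335^2 mod 2465 = 30. x_3 = 30^2 mod 2465 = 900. x_4 = 900^2 mod 2465 = 1480. Reached i = s−1 = 4 without hitting −1: 5 is a Miller–Rabin witness and 2465 is composite.
Base 1042: x_0 = 1042^77 mod 2465 = 2332. x_0 is neither 1 nor 2464, so continue squaring. x_1 = 2332^2 mod 2465 = 434. x_2 = 434^2 mod 2465 = 1016. x_3 = 1016^2 mod 2465 = 1886. x_4 = 1886^2 mod 2465 = 1. x_4 = 1 but x_3 ≠ ±1, a nontrivial square root of 1 — 1042 is a witness and 2465 is composite.
Base 1941: x_0 = 1941^77 mod 2465 = 1491. x_0 is neither 1 nor 2464, so continue squaring. x_1 = 1491^2 mod 2465 = 2116. x_2 = 2116^2 mod 2465 = 1016. x_3 = 1016^2 mod 2465 = 1886. x_4 = 1886^2 mod 2465 = 1. x_4 = 1 but x_3 ≠ ±1, a nontrivial square root of 1 — 1941 is a witness and 2465 is composite.
The smallest witness among the given bases is 3.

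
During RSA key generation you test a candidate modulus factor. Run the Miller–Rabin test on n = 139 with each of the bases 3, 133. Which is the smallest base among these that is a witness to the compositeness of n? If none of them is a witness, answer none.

n − 1 = 138 = 2^1 · 69, so s = 1 and d = 69.
Base 3: x_0 = 3^69 mod 139 = 138. x_0 = 138 ≡ −1, so 3 is not a witness.
Base 133: x_0 = 133^69 mod 139 = 138. x_0 = 138 ≡ −1, so 133 is not a witness.
No listed base is a witness for 139.

none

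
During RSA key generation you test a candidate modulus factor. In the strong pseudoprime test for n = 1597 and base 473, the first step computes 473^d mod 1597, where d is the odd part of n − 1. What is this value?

n − 1 = 1596 = 2^2 · 399, so s = 2 and d = 399.
473^399 mod 1597 = 610.

610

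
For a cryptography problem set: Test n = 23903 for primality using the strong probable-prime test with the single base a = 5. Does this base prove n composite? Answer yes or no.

yes

n − 1 = 23902 = 2^1 · 11951, so s = 1 and d = 11951.
x_0 = 5^11951 mod 23903 = 13238.
x_0 ∉ {1, 23902} and s = 1, so 5 is a Miller–Rabin witness and 23903 is composite.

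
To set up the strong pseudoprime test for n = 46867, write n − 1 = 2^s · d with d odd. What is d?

Halving: 46866 → 23433; 23433 is odd.
So 46866 = 2^1 · 23433.

23433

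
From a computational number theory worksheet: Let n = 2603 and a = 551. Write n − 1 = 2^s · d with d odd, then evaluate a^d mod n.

n − 1 = 2602 = 2^1 · 1301, so s = 1 and d = 1301.
551^1301 mod 2603 = 456.

456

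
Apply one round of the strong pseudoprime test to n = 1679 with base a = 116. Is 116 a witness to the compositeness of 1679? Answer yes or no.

yes

n − 1 = 1678 = 2^1 · 839, so s = 1 and d = 839.
x_0 = 116^839 mod 1679 = 1404.
x_0 ∉ {1, 1678} and s = 1, so 116 is a Miller–Rabin witness and 1679 is composite.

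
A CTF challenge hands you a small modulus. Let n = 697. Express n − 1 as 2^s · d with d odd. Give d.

Halving: 696 → 348 → 174 → 87; 87 is odd.
So 696 = 2^3 · 87.

87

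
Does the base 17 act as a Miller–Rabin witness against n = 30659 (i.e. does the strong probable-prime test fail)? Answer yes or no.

n − 1 = 30658 = 2^1 · 15329, so s = 1 and d = 15329.
x_0 = 17^15329 mod 30659 = 14271.
x_0 ∉ {1, 30658} and s = 1, so 17 is a Miller–Rabin witness and 30659 is composite.

yes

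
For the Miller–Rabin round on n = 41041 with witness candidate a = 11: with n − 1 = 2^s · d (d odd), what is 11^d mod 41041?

n − 1 = 41040 = 2^4 · 2565, so s = 4 and d = 2565.
Repeated squaring mod 41041: 11^1 ≡ 11, 11^2 ≡ 121, 11^4 ≡ 14641, 11^8 ≡ 1738, 11^16 ≡ 24651, 11^32 ≡ 18755, 11^64 ≡ 28655, 11^128 ≡ 1738, 11^256 ≡ 24651, 11^512 ≡ 18755, 11^1024 ≡ 28655, 11^2048 ≡ 1738.
2565 = 2048 + 512 + 4 + 1, so 11^2565 ≡ 1738·18755·14641·11 ≡ 4103 (mod 41041).

4103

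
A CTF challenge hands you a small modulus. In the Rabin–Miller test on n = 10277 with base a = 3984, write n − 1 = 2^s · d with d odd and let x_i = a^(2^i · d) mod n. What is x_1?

6714

n − 1 = 10276 = 2^2 · 2569, so s = 2 and d = 2569.
By repeated squaring, 3984^2569 ≡ 6285 (mod 10277).
x_0 = 6285.
x_1 = 6285^2 mod 10277 = 6714.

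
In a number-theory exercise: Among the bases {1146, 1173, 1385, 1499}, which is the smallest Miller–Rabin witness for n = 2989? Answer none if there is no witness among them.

1173

n − 1 = 2988 = 2^2 · 747, so s = 2 and d = 747.
Base 1146: x_0 = 1146^747 mod 2989 = 2988. x_0 = 2988 ≡ −1, so 1146 is not a witness.
Base 1173: x_0 = 1173^747 mod 2989 = 2927. x_0 is neither 1 nor 2988, so continue squaring. x_1 = 2927^2 mod 2989 = 855. Reached i = s−1 = 1 without hitting −1: 1173 is a Miller–Rabin witness and 2989 is composite.
Base 1385: x_0 = 1385^747 mod 2989 = 216. x_0 is neither 1 nor 2988, so continue squaring. x_1 = 216^2 mod 2989 = 1821. Reached i = s−1 = 1 without hitting −1: 1385 is a Miller–Rabin witness and 2989 is composite.
Base 1499: x_0 = 1499^747 mod 2989 = 1121. x_0 is neither 1 nor 2988, so continue squaring. x_1 = 1121^2 mod 2989 = 1261. Reached i = s−1 = 1 without hitting −1: 1499 is a Miller–Rabin witness and 2989 is composite.
The smallest witness among the given bases is 1173.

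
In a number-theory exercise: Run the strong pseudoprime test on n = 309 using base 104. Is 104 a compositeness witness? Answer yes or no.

yes

n − 1 = 308 = 2^2 · 77, so s = 2 and d = 77.
x_0 = 104^77 mod 309 = 104.
x_0 is neither 1 nor 308, so continue squaring.
x_1 = 104^2 mod 309 = 1.
x_1 = 1 but x_0 ≠ ±1, a nontrivial square root of 1 — 104 is a witness and 309 is composite.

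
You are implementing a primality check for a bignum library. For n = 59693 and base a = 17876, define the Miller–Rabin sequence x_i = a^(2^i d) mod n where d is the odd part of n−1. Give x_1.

1

n − 1 = 59692 = 2^2 · 14923, so s = 2 and d = 14923.
Repeated squaring mod 59693: 17876^1 ≡ 17876, 17876^2 ≡ 14747, 17876^4 ≡ 12410, 17876^8 ≡ 160, 17876^16 ≡ 25600, 17876^32 ≡ 50246, 17876^64 ≡ 4774, 17876^128 ≡ 48043, 17876^256 ≡ 40311, 17876^512 ≡ 13875, 17876^1024 ≡ 5700, 17876^2048 ≡ 17008, 17876^4096 ≡ 59479, 17876^8192 ≡ 45796.
14923 = 8192 + 4096 + 2048 + 512 + 64 + 8 + 2 + 1, so 17876^14923 ≡ 45796·59479·17008·13875·4774·160·14747·17876 ≡ 1 (mod 59693).
x_0 = 1.
x_1 = 1^2 mod 59693 = 1.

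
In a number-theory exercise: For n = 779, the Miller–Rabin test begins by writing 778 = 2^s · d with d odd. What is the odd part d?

389

Halving: 778 → 389; 389 is odd.
So 778 = 2^1 · 389.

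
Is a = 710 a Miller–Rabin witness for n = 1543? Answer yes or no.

no

n − 1 = 1542 = 2^1 · 771, so s = 1 and d = 771.
x_0 = 710^771 mod 1543 = 1542.
x_0 = 1542 ≡ −1, so 710 is not a witness.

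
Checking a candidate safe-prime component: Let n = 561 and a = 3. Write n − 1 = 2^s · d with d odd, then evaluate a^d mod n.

78

n − 1 = 560 = 2^4 · 35, so s = 4 and d = 35.
Repeated squaring mod 561: 3^1 ≡ 3, 3^2 ≡ 9, 3^4 ≡ 81, 3^8 ≡ 390, 3^16 ≡ 69, 3^32 ≡ 273.
35 = 32 + 2 + 1, so 3^35 ≡ 273·9·3 ≡ 78 (mod 561).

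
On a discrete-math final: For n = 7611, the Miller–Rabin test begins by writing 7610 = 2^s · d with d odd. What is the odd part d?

3805

Halving: 7610 → 3805; 3805 is odd.
So 7610 = 2^1 · 3805.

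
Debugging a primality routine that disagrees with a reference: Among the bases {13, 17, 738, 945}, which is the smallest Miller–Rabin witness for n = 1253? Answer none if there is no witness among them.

n − 1 = 1252 = 2^2 · 313, so s = 2 and d = 313.
Base 13: x_0 = 13^313 mod 1253 = 888. x_0 is neither 1 nor 1252, so continue squaring. x_1 = 888^2 mod 1253 = 407. Reached i = s−1 = 1 without hitting −1: 13 is a Miller–Rabin witness and 1253 is composite.
Base 17: x_0 = 17^313 mod 1253 = 59. x_0 is neither 1 nor 1252, so continue squaring. x_1 = 59^2 mod 1253 = 975. Reached i = s−1 = 1 without hitting −1: 17 is a Miller–Rabin witness and 1253 is composite.
Base 738: x_0 = 738^313 mod 1253 = 262. x_0 is neither 1 nor 1252, so continue squaring. x_1 = 262^2 mod 1253 = 982. Reached i = s−1 = 1 without hitting −1: 738 is a Miller–Rabin witness and 1253 is composite.
Base 945: x_0 = 945^313 mod 1253 = 1085. x_0 is neither 1 nor 1252, so continue squaring. x_1 = 1085^2 mod 1253 = 658. Reached i = s−1 = 1 without hitting −1: 945 is a Miller–Rabin witness and 1253 is composite.
The smallest witness among the given bases is 13.

13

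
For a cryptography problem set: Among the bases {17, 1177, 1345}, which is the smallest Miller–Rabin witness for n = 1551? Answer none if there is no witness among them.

17

n − 1 = 1550 = 2^1 · 775, so s = 1 and d = 775.
Base 17: x_0 = 17^775 mod 1551 = 956. x_0 ∉ {1, 1550} and s = 1, so 17 is a Miller–Rabin witness and 1551 is composite.
Base 1177: x_0 = 1177^775 mod 1551 = 253. x_0 ∉ {1, 1550} and s = 1, so 1177 is a Miller–Rabin witness and 1551 is composite.
Base 1345: x_0 = 1345^775 mod 1551 = 133. x_0 ∉ {1, 1550} and s = 1, so 1345 is a Miller–Rabin witness and 1551 is composite.
The smallest witness among the given bases is 17.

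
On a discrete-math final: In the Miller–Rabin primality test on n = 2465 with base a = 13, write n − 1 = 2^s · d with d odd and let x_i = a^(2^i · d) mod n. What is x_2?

n − 1 = 2464 = 2^5 · 77, so s = 5 and d = 77.
Repeated squaring mod 2465: 13^1 ≡ 13, 13^2 ≡ 169, 13^4 ≡ 1446, 13^8 ≡ 596, 13^16 ≡ 256, 13^32 ≡ 1446, 13^64 ≡ 596.
77 = 64 + 8 + 4 + 1, so 13^77 ≡ 596·596·1446·13 ≡ 608 (mod 2465).
x_0 = 608.
x_1 = 608^2 mod 2465 = 2379.
x_2 = 2379^2 mod 2465 = 1.

1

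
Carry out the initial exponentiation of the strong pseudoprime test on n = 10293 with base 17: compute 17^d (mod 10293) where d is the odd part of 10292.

n − 1 = 10292 = 2^2 · 2573, so s = 2 and d = 2573.
Repeated squaring mod 10293: 17^1 ≡ 17, 17^2 ≡ 289, 17^4 ≡ 1177, 17^8 ≡ 6067, 17^16 ≡ 721, 17^32 ≡ 5191, 17^64 ≡ 9700, 17^128 ≡ 1687, 17^256 ≡ 5101, 17^512 ≡ 9790, 17^1024 ≡ 5977, 17^2048 ≡ 7819.
2573 = 2048 + 512 + 8 + 4 + 1, so 17^2573 ≡ 7819·9790·6067·1177·17 ≡ 737 (mod 10293).

737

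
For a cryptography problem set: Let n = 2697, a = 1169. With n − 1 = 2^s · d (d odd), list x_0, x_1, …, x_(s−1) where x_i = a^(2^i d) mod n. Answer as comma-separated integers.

n − 1 = 2696 = 2^3 · 337, so s = 3 and d = 337.
x_0 = 1169^337 mod 2697 = 734.
x_1 = 734^2 mod 2697 = 2053.
x_2 = 2053^2 mod 2697 = 2095.

734, 2053, 2095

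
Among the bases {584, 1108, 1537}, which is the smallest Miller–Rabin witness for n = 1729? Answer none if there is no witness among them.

n − 1 = 1728 = 2^6 · 27, so s = 6 and d = 27.
Base 584: x_0 = 584^27 mod 1729 = 1728. x_0 = 1728 ≡ −1, so 584 is not a witness.
Base 1108: x_0 = 1108^27 mod 1729 = 1. x_0 = 1, so 1108 is not a witness.
Base 1537: x_0 = 1537^27 mod 1729 = 1. x_0 = 1, so 1537 is not a witness.
No listed base is a witness for 1729.

none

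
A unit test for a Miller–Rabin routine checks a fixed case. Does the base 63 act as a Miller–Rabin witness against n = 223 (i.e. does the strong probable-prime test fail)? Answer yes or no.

n − 1 = 222 = 2^1 · 111, so s = 1 and d = 111.
x_0 = 63^111 mod 223 = 1.
x_0 = 1, so 63 is not a witness.

no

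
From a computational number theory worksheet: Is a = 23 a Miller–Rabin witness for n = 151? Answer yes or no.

n − 1 = 150 = 2^1 · 75, so s = 1 and d = 75.
By repeated squaring, 23^75 ≡ 150 (mod 151).
x_0 = 23^75 mod 151 = 150.
x_0 = 150 ≡ −1, so 23 is not a witness.

no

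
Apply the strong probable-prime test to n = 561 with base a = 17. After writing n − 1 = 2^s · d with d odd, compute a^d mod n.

n − 1 = 560 = 2^4 · 35, so s = 4 and d = 35.
Repeated squaring mod 561: 17^1 ≡ 17, 17^2 ≡ 289, 17^4 ≡ 493, 17^8 ≡ 136, 17^16 ≡ 544, 17^32 ≡ 289.
35 = 32 + 2 + 1, so 17^35 ≡ 289·289·17 ≡ 527 (mod 561).

527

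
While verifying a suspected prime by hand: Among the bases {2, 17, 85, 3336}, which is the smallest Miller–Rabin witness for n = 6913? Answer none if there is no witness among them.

2

n − 1 = 6912 = 2^8 · 27, so s = 8 and d = 27.
Base 2: x_0 = 2^27 mod 6913 = 1833. x_0 is neither 1 nor 6912, so continue squaring. x_1 = 1833^2 mod 6913 = 171. x_2 = 171^2 mod 6913 = 1589. x_3 = 1589^2 mod 6913 = 1676. x_4 = 1676^2 mod 6913 = 2298. x_5 = 2298^2 mod 6913 = 6185. x_6 = 6185^2 mod 6913 = 4596. x_7 = 4596^2 mod 6913 = 4001. Reached i = s−1 = 7 without hitting −1: 2 is a Miller–Rabin witness and 6913 is composite.
Base 17: x_0 = 17^27 mod 6913 = 6663. x_0 is neither 1 nor 6912, so continue squaring. x_1 = 6663^2 mod 6913 = 283. x_2 = 283^2 mod 6913 = 4046. x_3 = 4046^2 mod 6913 = 132. x_4 = 132^2 mod 6913 = 3598. x_5 = 3598^2 mod 6913 = 4468. x_6 = 4468^2 mod 6913 = 5193. x_7 = 5193^2 mod 6913 = 6549. Reached i = s−1 = 7 without hitting −1: 17 is a Miller–Rabin witness and 6913 is composite.
Base 85: x_0 = 85^27 mod 6913 = 6570. x_0 is neither 1 nor 6912, so continue squaring. x_1 = 6570^2 mod 6913 = 128. x_2 = 128^2 mod 6913 = 2558. x_3 = 2558^2 mod 6913 = 3666. x_4 = 3666^2 mod 6913 = 684. x_5 = 684^2 mod 6913 = 4685. x_6 = 4685^2 mod 6913 = 450. x_7 = 450^2 mod 6913 = 2023. Reached i = s−1 = 7 without hitting −1: 85 is a Miller–Rabin witness and 6913 is composite.
Base 3336: x_0 = 3336^27 mod 6913 = 5336. x_0 is neither 1 nor 6912, so continue squaring. x_1 = 5336^2 mod 6913 = 5162. x_2 = 5162^2 mod 6913 = 3542. x_3 = 3542^2 mod 6913 = 5582. x_4 = 5582^2 mod 6913 = 1833. x_5 = 1833^2 mod 6913 = 171. x_6 = 171^2 mod 6913 = 1589. x_7 = 1589^2 mod 6913 = 1676. Reached i = s−1 = 7 without hitting −1: 3336 is a Miller–Rabin witness and 6913 is composite.
The smallest witness among the given bases is 2.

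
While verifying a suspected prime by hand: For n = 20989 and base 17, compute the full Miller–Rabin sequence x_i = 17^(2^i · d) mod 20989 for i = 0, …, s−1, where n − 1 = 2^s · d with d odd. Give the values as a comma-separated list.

2828, 775

n − 1 = 20988 = 2^2 · 5247, so s = 2 and d = 5247.
x_0 = 17^5247 mod 20989 = 2828.
x_1 = 2828^2 mod 20989 = 775.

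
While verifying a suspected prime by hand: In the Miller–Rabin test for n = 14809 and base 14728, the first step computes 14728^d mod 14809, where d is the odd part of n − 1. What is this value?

7162

n − 1 = 14808 = 2^3 · 1851, so s = 3 and d = 1851.
Repeated squaring mod 14809: 14728^1 ≡ 14728, 14728^2 ≡ 6561, 14728^4 ≡ 11767, 14728^8 ≡ 12948, 14728^16 ≡ 12824, 14728^32 ≡ 1031, 14728^64 ≡ 11522, 14728^128 ≡ 8608, 14728^256 ≡ 8237, 14728^512 ≡ 8140, 14728^1024 ≡ 4134.
1851 = 1024 + 512 + 256 + 32 + 16 + 8 + 2 + 1, so 14728^1851 ≡ 4134·8140·8237·1031·12824·12948·6561·14728 ≡ 7162 (mod 14809).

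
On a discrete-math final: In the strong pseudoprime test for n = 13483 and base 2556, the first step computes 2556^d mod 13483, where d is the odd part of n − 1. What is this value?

12083

n − 1 = 13482 = 2^1 · 6741, so s = 1 and d = 6741.
2556^6741 mod 13483 = 12083.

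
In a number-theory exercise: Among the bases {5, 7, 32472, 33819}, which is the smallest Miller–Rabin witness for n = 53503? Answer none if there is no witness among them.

none

n − 1 = 53502 = 2^1 · 26751, so s = 1 and d = 26751.
Base 5: x_0 = 5^26751 mod 53503 = 53502. x_0 = 53502 ≡ −1, so 5 is not a witness.
Base 7: x_0 = 7^26751 mod 53503 = 53502. x_0 = 53502 ≡ −1, so 7 is not a witness.
Base 32472: x_0 = 32472^26751 mod 53503 = 1. x_0 = 1, so 32472 is not a witness.
Base 33819: x_0 = 33819^26751 mod 53503 = 1. x_0 = 1, so 33819 is not a witness.
No listed base is a witness for 53503.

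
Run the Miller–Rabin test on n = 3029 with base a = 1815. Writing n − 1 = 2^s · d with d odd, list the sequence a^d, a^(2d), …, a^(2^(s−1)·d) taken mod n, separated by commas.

n − 1 = 3028 = 2^2 · 757, so s = 2 and d = 757.
x_0 = 1815^757 mod 3029 = 1880.
x_1 = 1880^2 mod 3029 = 2586.

1880, 2586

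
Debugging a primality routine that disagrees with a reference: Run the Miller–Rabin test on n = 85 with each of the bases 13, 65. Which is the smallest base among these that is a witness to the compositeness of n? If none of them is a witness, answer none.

65

n − 1 = 84 = 2^2 · 21, so s = 2 and d = 21.
Base 13: x_0 = 13^21 mod 85 = 13. x_0 is neither 1 nor 84, so continue squaring. x_1 = 13^2 mod 85 = 84. x_1 ≡ −1, so 13 is not a witness.
Base 65: x_0 = 65^21 mod 85 = 80. x_0 is neither 1 nor 84, so continue squaring. x_1 = 80^2 mod 85 = 25. Reached i = s−1 = 1 without hitting −1: 65 is a Miller–Rabin witness and 85 is composite.
The smallest witness among the given bases is 65.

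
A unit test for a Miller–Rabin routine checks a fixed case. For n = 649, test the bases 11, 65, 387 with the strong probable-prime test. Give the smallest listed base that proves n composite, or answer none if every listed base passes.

n − 1 = 648 = 2^3 · 81, so s = 3 and d = 81.
Base 11: x_0 = 11^81 mod 649 = 319. x_0 is neither 1 nor 648, so continue squaring. x_1 = 319^2 mod 649 = 517. x_2 = 517^2 mod 649 = 550. Reached i = s−1 = 2 without hitting −1: 11 is a Miller–Rabin witness and 649 is composite.
Base 65: x_0 = 65^81 mod 649 = 109. x_0 is neither 1 nor 648, so continue squaring. x_1 = 109^2 mod 649 = 199. x_2 = 199^2 mod 649 = 12. Reached i = s−1 = 2 without hitting −1: 65 is a Miller–Rabin witness and 649 is composite.
Base 387: x_0 = 387^81 mod 649 = 431. x_0 is neither 1 nor 648, so continue squaring. x_1 = 431^2 mod 649 = 147. x_2 = 147^2 mod 649 = 192. Reached i = s−1 = 2 without hitting −1: 387 is a Miller–Rabin witness and 649 is composite.
The smallest witness among the given bases is 11.

11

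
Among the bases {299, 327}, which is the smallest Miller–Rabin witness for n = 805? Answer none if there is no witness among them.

n − 1 = 804 = 2^2 · 201, so s = 2 and d = 201.
Base 299: x_0 = 299^201 mod 805 = 69. x_0 is neither 1 nor 804, so continue squaring. x_1 = 69^2 mod 805 = 736. Reached i = s−1 = 1 without hitting −1: 299 is a Miller–Rabin witness and 805 is composite.
Base 327: x_0 = 327^201 mod 805 = 447. x_0 is neither 1 nor 804, so continue squaring. x_1 = 447^2 mod 805 = 169. Reached i = s−1 = 1 without hitting −1: 327 is a Miller–Rabin witness and 805 is composite.
The smallest witness among the given bases is 299.

299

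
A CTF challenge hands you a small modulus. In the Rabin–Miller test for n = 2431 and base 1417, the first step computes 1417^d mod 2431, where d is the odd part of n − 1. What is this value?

n − 1 = 2430 = 2^1 · 1215, so s = 1 and d = 1215.
Repeated squaring mod 2431: 1417^1 ≡ 1417, 1417^2 ≡ 2314, 1417^4 ≡ 1534, 1417^8 ≡ 2379, 1417^16 ≡ 273, 1417^32 ≡ 1599, 1417^64 ≡ 1820, 1417^128 ≡ 1378, 1417^256 ≡ 273, 1417^512 ≡ 1599, 1417^1024 ≡ 1820.
1215 = 1024 + 128 + 32 + 16 + 8 + 4 + 2 + 1, so 1417^1215 ≡ 1820·1378·1599·273·2379·1534·2314·1417 ≡ 2366 (mod 2431).

2366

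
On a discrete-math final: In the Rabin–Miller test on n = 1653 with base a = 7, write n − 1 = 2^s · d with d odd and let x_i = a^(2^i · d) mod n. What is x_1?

349

n − 1 = 1652 = 2^2 · 413, so s = 2 and d = 413.
x_0 = 7^413 mod 1653 = 1132.
x_1 = 1132^2 mod 1653 = 349.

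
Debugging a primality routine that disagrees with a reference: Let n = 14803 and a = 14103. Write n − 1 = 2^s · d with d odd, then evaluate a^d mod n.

11465

n − 1 = 14802 = 2^1 · 7401, so s = 1 and d = 7401.
Repeated squaring mod 14803: 14103^1 ≡ 14103, 14103^2 ≡ 1501, 14103^4 ≡ 2945, 14103^8 ≡ 13270, 14103^16 ≡ 11215, 14103^32 ≡ 9937, 14103^64 ≡ 7959, 14103^128 ≡ 3644, 14103^256 ≡ 445, 14103^512 ≡ 5586, 14103^1024 ≡ 13475, 14103^2048 ≡ 2027, 14103^4096 ≡ 8298.
7401 = 4096 + 2048 + 1024 + 128 + 64 + 32 + 8 + 1, so 14103^7401 ≡ 8298·2027·13475·3644·7959·9937·13270·14103 ≡ 11465 (mod 14803).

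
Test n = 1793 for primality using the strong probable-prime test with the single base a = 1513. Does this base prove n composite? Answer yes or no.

yes

n − 1 = 1792 = 2^8 · 7, so s = 8 and d = 7.
x_0 = 1513^7 mod 1793 = 877.
x_0 is neither 1 nor 1792, so continue squaring.
x_1 = 877^2 mod 1793 = 1725.
x_2 = 1725^2 mod 1793 = 1038.
x_3 = 1038^2 mod 1793 = 1644.
x_4 = 1644^2 mod 1793 = 685.
x_5 = 685^2 mod 1793 = 1252.
x_6 = 1252^2 mod 1793 = 422.
x_7 = 422^2 mod 1793 = 577.
Reached i = s−1 = 7 without hitting −1: 1513 is a Miller–Rabin witness and 1793 is composite.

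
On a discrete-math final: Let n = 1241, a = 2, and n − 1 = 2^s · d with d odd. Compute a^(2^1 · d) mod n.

n − 1 = 1240 = 2^3 · 155, so s = 3 and d = 155.
x_0 = 2^155 mod 1241 = 807.
x_1 = 807^2 mod 1241 = 965.

965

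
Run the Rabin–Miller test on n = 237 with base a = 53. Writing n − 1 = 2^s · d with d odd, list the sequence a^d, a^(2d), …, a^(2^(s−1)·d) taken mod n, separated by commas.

116, 184

n − 1 = 236 = 2^2 · 59, so s = 2 and d = 59.
x_0 = 53^59 mod 237 = 116.
x_1 = 116^2 mod 237 = 184.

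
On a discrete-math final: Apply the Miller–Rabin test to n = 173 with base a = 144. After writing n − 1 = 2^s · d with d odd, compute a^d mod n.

n − 1 = 172 = 2^2 · 43, so s = 2 and d = 43.
Repeated squaring mod 173: 144^1 ≡ 144, 144^2 ≡ 149, 144^4 ≡ 57, 144^8 ≡ 135, 144^16 ≡ 60, 144^32 ≡ 140.
43 = 32 + 8 + 2 + 1, so 144^43 ≡ 140·135·149·144 ≡ 172 (mod 173).

172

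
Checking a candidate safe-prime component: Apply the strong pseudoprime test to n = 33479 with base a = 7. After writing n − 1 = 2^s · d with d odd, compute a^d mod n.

1

n − 1 = 33478 = 2^1 · 16739, so s = 1 and d = 16739.
7^16739 mod 33479 = 1.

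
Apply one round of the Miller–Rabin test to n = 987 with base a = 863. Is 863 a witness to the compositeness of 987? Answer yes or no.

n − 1 = 986 = 2^1 · 493, so s = 1 and d = 493.
x_0 = 863^493 mod 987 = 968.
x_0 ∉ {1, 986} and s = 1, so 863 is a Miller–Rabin witness and 987 is composite.

yes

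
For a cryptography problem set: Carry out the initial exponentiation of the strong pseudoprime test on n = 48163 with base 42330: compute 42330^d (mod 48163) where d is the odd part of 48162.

1

n − 1 = 48162 = 2^1 · 24081, so s = 1 and d = 24081.
Repeated squaring mod 48163: 42330^1 ≡ 42330, 42330^2 ≡ 20811, 42330^4 ≡ 16025, 42330^8 ≡ 43672, 42330^16 ≡ 36947, 42330^32 ≡ 45063, 42330^64 ≡ 25563, 42330^128 ≡ 39548, 42330^256 ≡ 47205, 42330^512 ≡ 2667, 42330^1024 ≡ 32928, 42330^2048 ≡ 7728, 42330^4096 ≡ 48027, 42330^8192 ≡ 18496, 42330^16384 ≡ 227.
24081 = 16384 + 4096 + 2048 + 1024 + 512 + 16 + 1, so 42330^24081 ≡ 227·48027·7728·32928·2667·36947·42330 ≡ 1 (mod 48163).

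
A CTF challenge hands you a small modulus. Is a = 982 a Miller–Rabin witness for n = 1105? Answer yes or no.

no

n − 1 = 1104 = 2^4 · 69, so s = 4 and d = 69.
x_0 = 982^69 mod 1105 = 47.
x_0 is neither 1 nor 1104, so continue squaring.
x_1 = 47^2 mod 1105 = 1104.
x_1 ≡ −1, so 982 is not a witness.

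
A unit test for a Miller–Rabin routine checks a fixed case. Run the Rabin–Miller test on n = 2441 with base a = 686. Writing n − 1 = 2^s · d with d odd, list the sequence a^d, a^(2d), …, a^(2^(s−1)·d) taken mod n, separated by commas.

285, 672, 2440

n − 1 = 2440 = 2^3 · 305, so s = 3 and d = 305.
x_0 = 686^305 mod 2441 = 285.
x_1 = 285^2 mod 2441 = 672.
x_2 = 672^2 mod 2441 = 2440.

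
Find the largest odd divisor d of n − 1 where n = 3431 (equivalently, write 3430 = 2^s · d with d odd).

Halving: 3430 → 1715; 1715 is odd.
So 3430 = 2^1 · 1715.

1715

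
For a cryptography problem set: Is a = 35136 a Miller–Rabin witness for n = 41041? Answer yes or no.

no

n − 1 = 41040 = 2^4 · 2565, so s = 4 and d = 2565.
x_0 = 35136^2565 mod 41041 = 41040.
x_0 = 41040 ≡ −1, so 35136 is not a witness.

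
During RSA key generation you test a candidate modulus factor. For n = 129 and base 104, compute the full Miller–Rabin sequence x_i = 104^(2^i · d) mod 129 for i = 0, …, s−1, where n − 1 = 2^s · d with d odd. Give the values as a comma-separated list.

104, 109, 13, 40, 52, 124, 25

n − 1 = 128 = 2^7 · 1, so s = 7 and d = 1.
x_0 = 104^1 mod 129 = 104.
x_1 = 104^2 mod 129 = 109.
x_2 = 109^2 mod 129 = 13.
x_3 = 13^2 mod 129 = 40.
x_4 = 40^2 mod 129 = 52.
x_5 = 52^2 mod 129 = 124.
x_6 = 124^2 mod 129 = 25.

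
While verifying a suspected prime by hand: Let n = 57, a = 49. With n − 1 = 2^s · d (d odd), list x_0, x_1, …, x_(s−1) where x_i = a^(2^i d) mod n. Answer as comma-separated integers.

n − 1 = 56 = 2^3 · 7, so s = 3 and d = 7.
x_0 = 49^7 mod 57 = 49.
x_1 = 49^2 mod 57 = 7.
x_2 = 7^2 mod 57 = 49.

49, 7, 49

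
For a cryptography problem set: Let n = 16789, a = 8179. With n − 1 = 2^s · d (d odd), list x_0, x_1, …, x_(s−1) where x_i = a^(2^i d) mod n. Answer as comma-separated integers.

8644, 7686

n − 1 = 16788 = 2^2 · 4197, so s = 2 and d = 4197.
x_0 = 8179^4197 mod 16789 = 8644.
x_1 = 8644^2 mod 16789 = 7686.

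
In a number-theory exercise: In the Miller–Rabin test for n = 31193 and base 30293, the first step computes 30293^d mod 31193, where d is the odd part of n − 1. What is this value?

n − 1 = 31192 = 2^3 · 3899, so s = 3 and d = 3899.
Repeated squaring mod 31193: 30293^1 ≡ 30293, 30293^2 ≡ 30175, 30293^4 ≡ 6955, 30293^8 ≡ 22875, 30293^16 ≡ 3050, 30293^32 ≡ 6986, 30293^64 ≡ 18344, 30293^128 ≡ 23445, 30293^256 ≡ 16172, 30293^512 ≡ 11472, 30293^1024 ≡ 3517, 30293^2048 ≡ 16861.
3899 = 2048 + 1024 + 512 + 256 + 32 + 16 + 8 + 2 + 1, so 30293^3899 ≡ 16861·3517·11472·16172·6986·3050·22875·30175·30293 ≡ 31192 (mod 31193).

31192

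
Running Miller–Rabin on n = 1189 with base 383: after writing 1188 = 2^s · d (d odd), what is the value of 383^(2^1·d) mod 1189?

401

n − 1 = 1188 = 2^2 · 297, so s = 2 and d = 297.
x_0 = 383^297 mod 1189 = 506.
x_1 = 506^2 mod 1189 = 401.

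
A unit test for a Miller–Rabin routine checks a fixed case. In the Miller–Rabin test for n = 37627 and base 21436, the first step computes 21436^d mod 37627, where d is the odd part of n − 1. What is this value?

n − 1 = 37626 = 2^1 · 18813, so s = 1 and d = 18813.
21436^18813 mod 37627 = 29985.

29985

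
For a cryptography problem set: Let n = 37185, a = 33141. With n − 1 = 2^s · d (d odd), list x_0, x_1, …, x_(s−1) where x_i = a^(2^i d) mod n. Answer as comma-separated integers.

n − 1 = 37184 = 2^6 · 581, so s = 6 and d = 581.
x_0 = 33141^581 mod 37185 = 16956.
x_1 = 16956^2 mod 37185 = 28701.
x_2 = 28701^2 mod 37185 = 25281.
x_3 = 25281^2 mod 37185 = 30366.
x_4 = 30366^2 mod 37185 = 17511.
x_5 = 17511^2 mod 37185 = 7611.

16956, 28701, 25281, 30366, 17511, 7611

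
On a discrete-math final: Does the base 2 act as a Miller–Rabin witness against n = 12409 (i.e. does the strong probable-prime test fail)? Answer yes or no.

no

n − 1 = 12408 = 2^3 · 1551, so s = 3 and d = 1551.
x_0 = 2^1551 mod 12409 = 1.
x_0 = 1, so 2 is not a witness.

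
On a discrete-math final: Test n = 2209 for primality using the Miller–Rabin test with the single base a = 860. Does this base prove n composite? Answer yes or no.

yes

n − 1 = 2208 = 2^5 · 69, so s = 5 and d = 69.
x_0 = 860^69 mod 2209 = 1035.
x_0 is neither 1 nor 2208, so continue squaring.
x_1 = 1035^2 mod 2209 = 2069.
x_2 = 2069^2 mod 2209 = 1928.
x_3 = 1928^2 mod 2209 = 1646.
x_4 = 1646^2 mod 2209 = 1082.
Reached i = s−1 = 4 without hitting −1: 860 is a Miller–Rabin witness and 2209 is composite.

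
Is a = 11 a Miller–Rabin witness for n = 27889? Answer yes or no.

n − 1 = 27888 = 2^4 · 1743, so s = 4 and d = 1743.
By repeated squaring, 11^1743 ≡ 12025 (mod 27889).
x_0 = 11^1743 mod 27889 = 12025.
x_0 is neither 1 nor 27888, so continue squaring.
x_1 = 12025^2 mod 27889 = 24049.
x_2 = 24049^2 mod 27889 = 20208.
x_3 = 20208^2 mod 27889 = 12526.
Reached i = s−1 = 3 without hitting −1: 11 is a Miller–Rabin witness and 27889 is composite.

yes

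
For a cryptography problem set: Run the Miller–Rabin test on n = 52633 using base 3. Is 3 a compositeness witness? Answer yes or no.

yes

n − 1 = 52632 = 2^3 · 6579, so s = 3 and d = 6579.
x_0 = 3^6579 mod 52633 = 3604.
x_0 is neither 1 nor 52632, so continue squaring.
x_1 = 3604^2 mod 52633 = 41098.
x_2 = 41098^2 mod 52633 = 1.
x_2 = 1 but x_1 ≠ ±1, a nontrivial square root of 1 — 3 is a witness and 52633 is composite.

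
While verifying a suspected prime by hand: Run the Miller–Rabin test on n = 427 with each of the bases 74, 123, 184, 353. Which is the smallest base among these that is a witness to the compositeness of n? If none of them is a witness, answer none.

none

n − 1 = 426 = 2^1 · 213, so s = 1 and d = 213.
Base 74: x_0 = 74^213 mod 427 = 1. x_0 = 1, so 74 is not a witness.
Base 123: x_0 = 123^213 mod 427 = 1. x_0 = 1, so 123 is not a witness.
Base 184: x_0 = 184^213 mod 427 = 1. x_0 = 1, so 184 is not a witness.
Base 353: x_0 = 353^213 mod 427 = 426. x_0 = 426 ≡ −1, so 353 is not a witness.
No listed base is a witness for 427.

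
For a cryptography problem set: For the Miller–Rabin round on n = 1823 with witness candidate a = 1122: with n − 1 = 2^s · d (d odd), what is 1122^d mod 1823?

n − 1 = 1822 = 2^1 · 911, so s = 1 and d = 911.
1122^911 mod 1823 = 1.

1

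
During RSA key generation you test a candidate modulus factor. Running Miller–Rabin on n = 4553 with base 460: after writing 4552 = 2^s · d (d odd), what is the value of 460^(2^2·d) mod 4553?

1388

n − 1 = 4552 = 2^3 · 569, so s = 3 and d = 569.
Repeated squaring mod 4553: 460^1 ≡ 460, 460^2 ≡ 2162, 460^4 ≡ 2866, 460^8 ≡ 344, 460^16 ≡ 4511, 460^32 ≡ 1764, 460^64 ≡ 1997, 460^128 ≡ 4134, 460^256 ≡ 2547, 460^512 ≡ 3737.
569 = 512 + 32 + 16 + 8 + 1, so 460^569 ≡ 3737·1764·4511·344·460 ≡ 4482 (mod 4553).
x_0 = 4482.
x_1 = 4482^2 mod 4553 = 488.
x_2 = 488^2 mod 4553 = 1388.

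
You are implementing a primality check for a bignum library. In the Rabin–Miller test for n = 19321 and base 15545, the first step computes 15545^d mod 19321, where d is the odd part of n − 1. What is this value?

n − 1 = 19320 = 2^3 · 2415, so s = 3 and d = 2415.
Repeated squaring mod 19321: 15545^1 ≡ 15545, 15545^2 ≡ 18599, 15545^4 ≡ 18938, 15545^8 ≡ 11442, 15545^16 ≡ 268, 15545^32 ≡ 13861, 15545^64 ≡ 18618, 15545^128 ≡ 11184, 15545^256 ≡ 17023, 15545^512 ≡ 6171, 15545^1024 ≡ 18871, 15545^2048 ≡ 9290.
2415 = 2048 + 256 + 64 + 32 + 8 + 4 + 2 + 1, so 15545^2415 ≡ 9290·17023·18618·13861·11442·18938·18599·15545 ≡ 1530 (mod 19321).

1530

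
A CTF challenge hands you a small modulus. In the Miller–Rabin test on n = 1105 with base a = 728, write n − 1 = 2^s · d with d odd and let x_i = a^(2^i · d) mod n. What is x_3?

n − 1 = 1104 = 2^4 · 69, so s = 4 and d = 69.
By repeated squaring, 728^69 ≡ 403 (mod 1105).
x_0 = 403.
x_1 = 403^2 mod 1105 = 1079.
x_2 = 1079^2 mod 1105 = 676.
x_3 = 676^2 mod 1105 = 611.

611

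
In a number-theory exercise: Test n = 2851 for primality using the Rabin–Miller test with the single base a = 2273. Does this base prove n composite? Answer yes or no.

n − 1 = 2850 = 2^1 · 1425, so s = 1 and d = 1425.
By repeated squaring, 2273^1425 ≡ 1 (mod 2851).
x_0 = 2273^1425 mod 2851 = 1.
x_0 = 1, so 2273 is not a witness.

no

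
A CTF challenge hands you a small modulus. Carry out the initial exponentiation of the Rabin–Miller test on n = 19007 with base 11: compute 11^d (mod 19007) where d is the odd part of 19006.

n − 1 = 19006 = 2^1 · 9503, so s = 1 and d = 9503.
Repeated squaring mod 19007: 11^1 ≡ 11, 11^2 ≡ 121, 11^4 ≡ 14641, 11^8 ≡ 16942, 11^16 ≡ 6657, 11^32 ≡ 10332, 11^64 ≡ 6912, 11^128 ≡ 11153, 11^256 ≡ 7601, 11^512 ≡ 12928, 11^1024 ≡ 4633, 11^2048 ≡ 5786, 11^4096 ≡ 6469, 11^8192 ≡ 13554.
9503 = 8192 + 1024 + 256 + 16 + 8 + 4 + 2 + 1, so 11^9503 ≡ 13554·4633·7601·6657·16942·14641·121·11 ≡ 18964 (mod 19007).

18964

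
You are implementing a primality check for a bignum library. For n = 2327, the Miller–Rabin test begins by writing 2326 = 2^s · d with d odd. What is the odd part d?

Halving: 2326 → 1163; 1163 is odd.
So 2326 = 2^1 · 1163.

1163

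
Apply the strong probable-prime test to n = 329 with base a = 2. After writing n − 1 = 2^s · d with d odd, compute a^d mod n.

n − 1 = 328 = 2^3 · 41, so s = 3 and d = 41.
Repeated squaring mod 329: 2^1 ≡ 2, 2^2 ≡ 4, 2^4 ≡ 16, 2^8 ≡ 256, 2^16 ≡ 65, 2^32 ≡ 277.
41 = 32 + 8 + 1, so 2^41 ≡ 277·256·2 ≡ 25 (mod 329).

25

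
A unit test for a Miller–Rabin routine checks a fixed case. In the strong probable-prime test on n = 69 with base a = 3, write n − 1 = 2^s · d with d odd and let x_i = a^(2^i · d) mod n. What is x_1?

n − 1 = 68 = 2^2 · 17, so s = 2 and d = 17.
Repeated squaring mod 69: 3^1 ≡ 3, 3^2 ≡ 9, 3^4 ≡ 12, 3^8 ≡ 6, 3^16 ≡ 36.
17 = 16 + 1, so 3^17 ≡ 36·3 ≡ 39 (mod 69).
x_0 = 39.
x_1 = 39^2 mod 69 = 3.

3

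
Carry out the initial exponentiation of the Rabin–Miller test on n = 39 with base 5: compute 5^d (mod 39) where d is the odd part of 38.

8

n − 1 = 38 = 2^1 · 19, so s = 1 and d = 19.
5^19 mod 39 = 8.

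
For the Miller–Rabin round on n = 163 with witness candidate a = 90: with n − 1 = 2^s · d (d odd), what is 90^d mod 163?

1

n − 1 = 162 = 2^1 · 81, so s = 1 and d = 81.
90^81 mod 163 = 1.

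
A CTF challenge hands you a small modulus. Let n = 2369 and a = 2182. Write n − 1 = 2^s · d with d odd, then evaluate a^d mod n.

n − 1 = 2368 = 2^6 · 37, so s = 6 and d = 37.
2182^37 mod 2369 = 540.

540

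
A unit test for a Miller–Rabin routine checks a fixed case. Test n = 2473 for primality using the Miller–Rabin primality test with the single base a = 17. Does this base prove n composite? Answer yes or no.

no

n − 1 = 2472 = 2^3 · 309, so s = 3 and d = 309.
x_0 = 17^309 mod 2473 = 567.
x_0 is neither 1 nor 2472, so continue squaring.
x_1 = 567^2 mod 2473 = 2472.
x_1 ≡ −1, so 17 is not a witness.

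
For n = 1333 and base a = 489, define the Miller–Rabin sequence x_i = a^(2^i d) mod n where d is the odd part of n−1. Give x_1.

1306

n − 1 = 1332 = 2^2 · 333, so s = 2 and d = 333.
x_0 = 489^333 mod 1333 = 649.
x_1 = 649^2 mod 1333 = 1306.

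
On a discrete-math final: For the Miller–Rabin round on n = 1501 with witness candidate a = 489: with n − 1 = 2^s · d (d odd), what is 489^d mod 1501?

n − 1 = 1500 = 2^2 · 375, so s = 2 and d = 375.
Repeated squaring mod 1501: 489^1 ≡ 489, 489^2 ≡ 462, 489^4 ≡ 302, 489^8 ≡ 1144, 489^16 ≡ 1365, 489^32 ≡ 484, 489^64 ≡ 100, 489^128 ≡ 994, 489^256 ≡ 378.
375 = 256 + 64 + 32 + 16 + 4 + 2 + 1, so 489^375 ≡ 378·100·484·1365·302·462·489 ≡ 981 (mod 1501).

981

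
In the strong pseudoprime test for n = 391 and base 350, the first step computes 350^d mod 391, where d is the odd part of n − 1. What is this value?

n − 1 = 390 = 2^1 · 195, so s = 1 and d = 195.
Repeated squaring mod 391: 350^1 ≡ 350, 350^2 ≡ 117, 350^4 ≡ 4, 350^8 ≡ 16, 350^16 ≡ 256, 350^32 ≡ 239, 350^64 ≡ 35, 350^128 ≡ 52.
195 = 128 + 64 + 2 + 1, so 350^195 ≡ 52·35·117·350 ≡ 99 (mod 391).

99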